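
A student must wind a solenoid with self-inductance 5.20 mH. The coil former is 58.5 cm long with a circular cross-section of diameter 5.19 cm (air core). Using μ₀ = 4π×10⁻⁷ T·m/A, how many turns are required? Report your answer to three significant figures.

N ≈ 1070 turns

A = π(d/2)² = π(2.595×10^-2 m)² = 2.116×10^-3 m².
From L = μ₀N²A/ℓ, N = √(Lℓ / (μ₀A)).
N = √[(5.200×10^-3)(0.585) / ((4π×10⁻⁷)×2.116×10^-3)] = √(1.144×10^6) ≈ 1069.7.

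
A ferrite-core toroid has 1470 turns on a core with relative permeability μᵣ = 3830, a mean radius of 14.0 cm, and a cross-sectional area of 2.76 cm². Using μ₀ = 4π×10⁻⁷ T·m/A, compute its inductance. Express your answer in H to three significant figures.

For a thin toroid, L = μ₀μᵣN²A/(2πR).
L = (4π×10⁻⁷)(3830)(1470)²(2.760×10^-4) / (2π×0.14 m) = 3.263 H.

L ≈ 3.26 H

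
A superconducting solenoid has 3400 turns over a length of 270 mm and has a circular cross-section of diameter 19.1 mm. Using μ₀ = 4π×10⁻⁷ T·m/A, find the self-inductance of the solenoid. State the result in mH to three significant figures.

A = π(d/2)² = π(9.550×10^-3 m)² = 2.865×10^-4 m².
For a long solenoid, L = μ₀N²A/ℓ.
L = (4π×10⁻⁷)(3400)²(2.865×10^-4)/(0.27 m) = 1.542×10^-2 H.

L ≈ 15.4 mH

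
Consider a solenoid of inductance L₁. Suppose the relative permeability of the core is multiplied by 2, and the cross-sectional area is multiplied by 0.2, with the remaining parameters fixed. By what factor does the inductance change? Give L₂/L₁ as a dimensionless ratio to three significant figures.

For a solenoid, L ∝ μᵣN²A/ℓ.
L₂/L₁ = (2) × (0.2) = 0.400.

L₂/L₁ = 0.400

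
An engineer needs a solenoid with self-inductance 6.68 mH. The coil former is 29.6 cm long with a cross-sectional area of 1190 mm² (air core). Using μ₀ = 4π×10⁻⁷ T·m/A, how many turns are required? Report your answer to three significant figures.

A = 1190 mm² = 1.190×10^-3 m².
From L = μ₀N²A/ℓ, N = √(Lℓ / (μ₀A)).
N = √[(6.680×10^-3)(0.296) / ((4π×10⁻⁷)×1.190×10^-3)] = √(1.322×10^6) ≈ 1149.9.

N ≈ 1150 turns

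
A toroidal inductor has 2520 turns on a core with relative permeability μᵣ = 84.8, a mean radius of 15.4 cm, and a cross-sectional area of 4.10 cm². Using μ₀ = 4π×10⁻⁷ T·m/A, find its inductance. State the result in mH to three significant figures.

L ≈ 287 mH

For a thin toroid, L = μ₀μᵣN²A/(2πR).
L = (4π×10⁻⁷)(84.8)(2520)²(4.100×10^-4) / (2π×0.154 m) = 0.2867 H.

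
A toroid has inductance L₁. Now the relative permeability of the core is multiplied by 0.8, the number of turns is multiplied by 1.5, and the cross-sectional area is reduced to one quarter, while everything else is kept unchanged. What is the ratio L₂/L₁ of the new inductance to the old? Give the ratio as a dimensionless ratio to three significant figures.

L₂/L₁ = 0.450

For a toroid, L ∝ μᵣN²A/R.
L₂/L₁ = (0.8) × (1.5)^2 × (0.25) = 0.450.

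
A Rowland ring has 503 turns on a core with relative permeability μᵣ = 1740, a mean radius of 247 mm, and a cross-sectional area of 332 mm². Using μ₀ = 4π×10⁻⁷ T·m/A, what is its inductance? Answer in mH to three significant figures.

For a thin toroid, L = μ₀μᵣN²A/(2πR).
L = (4π×10⁻⁷)(1740)(503)²(3.320×10^-4) / (2π×0.247 m) = 0.1183 H.

L ≈ 118 mH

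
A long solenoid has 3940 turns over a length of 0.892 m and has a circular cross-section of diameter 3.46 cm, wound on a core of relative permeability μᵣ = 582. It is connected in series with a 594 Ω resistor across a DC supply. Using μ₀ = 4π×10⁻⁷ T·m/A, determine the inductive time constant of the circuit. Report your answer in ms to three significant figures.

A = π(d/2)² = π(1.730×10^-2 m)² = 9.402×10^-4 m².
L = μ₀μᵣN²A/ℓ = (4π×10⁻⁷)(582)(3940)²(9.402×10^-4)/(0.892) = 11.97 H.
τ = L/R = (11.97)/(594) = 2.0147×10^-2 s.

τ ≈ 20.1 ms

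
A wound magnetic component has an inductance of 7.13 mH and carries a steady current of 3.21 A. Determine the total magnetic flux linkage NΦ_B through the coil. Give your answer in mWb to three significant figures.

NΦ_B ≈ 22.9 mWb

From L = NΦ_B/I, the flux linkage is NΦ_B = LI.
NΦ_B = (7.130×10^-3 H)(3.21 A) = 2.289×10^-2 Wb.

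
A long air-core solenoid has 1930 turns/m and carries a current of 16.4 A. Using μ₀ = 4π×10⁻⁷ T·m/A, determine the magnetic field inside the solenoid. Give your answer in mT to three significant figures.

B ≈ 39.8 mT

Inside a long solenoid, B = μ₀nI.
B = (4π×10⁻⁷)(1.930×10^3 m⁻¹)(16.4 A) = 3.978×10^-2 T.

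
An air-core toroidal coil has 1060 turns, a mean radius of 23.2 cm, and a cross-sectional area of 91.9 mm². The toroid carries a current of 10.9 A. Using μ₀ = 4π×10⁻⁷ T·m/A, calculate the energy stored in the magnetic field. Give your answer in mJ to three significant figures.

L = μ₀N²A/(2πR) = (4π×10⁻⁷)(1060)²(9.190×10^-5)/(2π×0.232) = 8.902×10^-5 H.
U = ½LI² = ½(8.902×10^-5)(10.9)² = 5.288×10^-3 J.

U ≈ 5.29 mJ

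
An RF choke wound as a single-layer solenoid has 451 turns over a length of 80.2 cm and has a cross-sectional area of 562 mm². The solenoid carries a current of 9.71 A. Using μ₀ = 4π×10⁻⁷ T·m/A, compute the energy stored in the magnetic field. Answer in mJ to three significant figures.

U ≈ 8.44 mJ

A = 562 mm² = 5.620×10^-4 m².
L = μ₀N²A/ℓ = (4π×10⁻⁷)(451)²(5.620×10^-4)/(0.802) = 1.791×10^-4 H.
U = ½LI² = ½(1.791×10^-4)(9.71)² = 8.444×10^-3 J.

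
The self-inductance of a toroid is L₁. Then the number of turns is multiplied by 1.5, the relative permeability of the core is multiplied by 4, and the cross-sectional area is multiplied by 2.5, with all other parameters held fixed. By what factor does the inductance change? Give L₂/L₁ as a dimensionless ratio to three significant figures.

For a toroid, L ∝ μᵣN²A/R.
L₂/L₁ = (1.5)^2 × (4) × (2.5) = 22.5.

L₂/L₁ = 22.5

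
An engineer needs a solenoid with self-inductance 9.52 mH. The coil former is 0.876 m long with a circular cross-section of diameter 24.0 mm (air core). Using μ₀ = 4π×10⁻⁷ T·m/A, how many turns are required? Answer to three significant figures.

N ≈ 3830 turns

A = π(d/2)² = π(1.200×10^-2 m)² = 4.524×10^-4 m².
From L = μ₀N²A/ℓ, N = √(Lℓ / (μ₀A)).
N = √[(9.520×10^-3)(0.876) / ((4π×10⁻⁷)×4.524×10^-4)] = √(1.467×10^7) ≈ 3830.1.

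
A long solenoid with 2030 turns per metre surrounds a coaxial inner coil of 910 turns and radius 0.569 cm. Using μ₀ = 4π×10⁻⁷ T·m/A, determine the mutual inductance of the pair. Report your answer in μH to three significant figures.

The outer solenoid produces a uniform field B₁ = μ₀n₁I₁ across the inner coil,
so the flux linkage is N₂Φ = N₂B₁A₂ = μ₀n₁N₂A₂·I₁, giving M = μ₀n₁N₂A₂.
A₂ = πr² = π(5.690×10^-3 m)² = 1.017×10^-4 m².
M = (4π×10⁻⁷)(2030)(910)(1.017×10^-4) = 2.361×10^-4 H.

M ≈ 236 μH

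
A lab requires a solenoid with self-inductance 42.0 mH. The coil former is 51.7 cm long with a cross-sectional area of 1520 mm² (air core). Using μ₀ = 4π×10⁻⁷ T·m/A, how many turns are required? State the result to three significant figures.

A = 1520 mm² = 1.520×10^-3 m².
From L = μ₀N²A/ℓ, N = √(Lℓ / (μ₀A)).
N = √[(4.200×10^-2)(0.517) / ((4π×10⁻⁷)×1.520×10^-3)] = √(1.137×10^7) ≈ 3371.7.

N ≈ 3370 turns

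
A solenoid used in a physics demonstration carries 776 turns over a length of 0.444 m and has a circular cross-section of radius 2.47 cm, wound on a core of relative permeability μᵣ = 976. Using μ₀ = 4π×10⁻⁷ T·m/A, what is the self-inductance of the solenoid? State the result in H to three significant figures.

A = πr² = π(2.470×10^-2 m)² = 1.917×10^-3 m².
For a long solenoid, L = μ₀μᵣN²A/ℓ.
L = (4π×10⁻⁷)(976)(776)²(1.917×10^-3)/(0.444 m) = 3.188 H.

L ≈ 3.19 H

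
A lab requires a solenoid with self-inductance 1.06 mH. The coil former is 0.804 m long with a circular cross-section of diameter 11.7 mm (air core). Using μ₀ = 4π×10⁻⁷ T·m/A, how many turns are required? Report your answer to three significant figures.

N ≈ 2510 turns

A = π(d/2)² = π(5.850×10^-3 m)² = 1.075×10^-4 m².
From L = μ₀N²A/ℓ, N = √(Lℓ / (μ₀A)).
N = √[(1.060×10^-3)(0.804) / ((4π×10⁻⁷)×1.075×10^-4)] = √(6.308×10^6) ≈ 2511.6.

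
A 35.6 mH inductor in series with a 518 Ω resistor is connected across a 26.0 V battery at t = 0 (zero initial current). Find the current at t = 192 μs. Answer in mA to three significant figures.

I ≈ 47.1 mA

τ = L/R = 3.560×10^-2/518 = 6.873×10^-5 s; final current I_∞ = ε/R = 26.0/518 = 5.019×10^-2 A.
I(t) = I_∞(1 − e^(−t/τ)) with t/τ = 2.794.
I = (5.019×10^-2)(1 − e^(−2.794)) = 4.712×10^-2 A.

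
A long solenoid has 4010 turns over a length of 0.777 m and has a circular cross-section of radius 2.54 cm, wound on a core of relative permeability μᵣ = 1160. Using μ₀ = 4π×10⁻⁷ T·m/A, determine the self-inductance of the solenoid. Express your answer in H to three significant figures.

L ≈ 61.1 H

A = πr² = π(2.540×10^-2 m)² = 2.027×10^-3 m².
For a long solenoid, L = μ₀μᵣN²A/ℓ.
L = (4π×10⁻⁷)(1160)(4010)²(2.027×10^-3)/(0.777 m) = 61.14 H.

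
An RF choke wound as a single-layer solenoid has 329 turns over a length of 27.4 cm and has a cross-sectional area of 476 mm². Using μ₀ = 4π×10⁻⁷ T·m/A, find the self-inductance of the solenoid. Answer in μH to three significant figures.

A = 476 mm² = 4.760×10^-4 m².
For a long solenoid, L = μ₀N²A/ℓ.
L = (4π×10⁻⁷)(329)²(4.760×10^-4)/(0.274 m) = 2.363×10^-4 H.

L ≈ 236 μH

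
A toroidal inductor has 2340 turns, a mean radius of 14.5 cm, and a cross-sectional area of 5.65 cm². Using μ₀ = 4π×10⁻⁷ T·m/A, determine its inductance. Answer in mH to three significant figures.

For a thin toroid, L = μ₀N²A/(2πR).
L = (4π×10⁻⁷)(2340)²(5.650×10^-4) / (2π×0.145 m) = 4.267×10^-3 H.

L ≈ 4.27 mH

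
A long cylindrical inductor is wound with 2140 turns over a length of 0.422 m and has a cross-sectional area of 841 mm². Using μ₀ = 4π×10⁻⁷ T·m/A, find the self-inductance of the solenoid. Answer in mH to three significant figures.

L ≈ 11.5 mH

A = 841 mm² = 8.410×10^-4 m².
For a long solenoid, L = μ₀N²A/ℓ.
L = (4π×10⁻⁷)(2140)²(8.410×10^-4)/(0.422 m) = 1.147×10^-2 H.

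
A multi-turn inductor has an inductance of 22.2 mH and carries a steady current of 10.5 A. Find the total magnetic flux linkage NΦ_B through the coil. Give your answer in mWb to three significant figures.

From L = NΦ_B/I, the flux linkage is NΦ_B = LI.
NΦ_B = (2.220×10^-2 H)(10.5 A) = 0.2331 Wb.

NΦ_B ≈ 233 mWb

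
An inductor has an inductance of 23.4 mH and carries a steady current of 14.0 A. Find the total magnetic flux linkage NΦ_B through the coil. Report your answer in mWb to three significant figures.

NΦ_B ≈ 328 mWb

From L = NΦ_B/I, the flux linkage is NΦ_B = LI.
NΦ_B = (2.340×10^-2 H)(14.0 A) = 0.3276 Wb.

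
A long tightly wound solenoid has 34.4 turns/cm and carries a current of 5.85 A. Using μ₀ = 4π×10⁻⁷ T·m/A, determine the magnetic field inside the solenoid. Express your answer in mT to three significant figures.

B ≈ 25.3 mT

Inside a long solenoid, B = μ₀nI.
B = (4π×10⁻⁷)(3.440×10^3 m⁻¹)(5.85 A) = 2.529×10^-2 T.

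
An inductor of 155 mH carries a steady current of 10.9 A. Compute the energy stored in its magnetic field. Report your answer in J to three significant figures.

Stored magnetic energy: U = ½LI².
U = ½(0.155 H)(10.9 A)² = 9.208 J.

U ≈ 9.21 J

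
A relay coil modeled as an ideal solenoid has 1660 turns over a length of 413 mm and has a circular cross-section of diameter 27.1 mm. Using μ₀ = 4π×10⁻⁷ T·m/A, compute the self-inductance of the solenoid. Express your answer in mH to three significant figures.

L ≈ 4.84 mH

A = π(d/2)² = π(1.355×10^-2 m)² = 5.768×10^-4 m².
For a long solenoid, L = μ₀N²A/ℓ.
L = (4π×10⁻⁷)(1660)²(5.768×10^-4)/(0.413 m) = 4.836×10^-3 H.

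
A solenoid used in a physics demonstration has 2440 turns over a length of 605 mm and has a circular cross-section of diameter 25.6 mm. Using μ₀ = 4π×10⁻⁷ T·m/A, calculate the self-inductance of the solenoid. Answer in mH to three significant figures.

A = π(d/2)² = π(1.280×10^-2 m)² = 5.147×10^-4 m².
For a long solenoid, L = μ₀N²A/ℓ.
L = (4π×10⁻⁷)(2440)²(5.147×10^-4)/(0.605 m) = 6.365×10^-3 H.

L ≈ 6.37 mH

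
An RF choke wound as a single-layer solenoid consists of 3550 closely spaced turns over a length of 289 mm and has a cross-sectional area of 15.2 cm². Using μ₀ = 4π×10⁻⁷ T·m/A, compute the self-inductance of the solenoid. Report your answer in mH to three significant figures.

A = 15.2 cm² = 1.520×10^-3 m².
For a long solenoid, L = μ₀N²A/ℓ.
L = (4π×10⁻⁷)(3550)²(1.520×10^-3)/(0.289 m) = 8.329×10^-2 H.

L ≈ 83.3 mH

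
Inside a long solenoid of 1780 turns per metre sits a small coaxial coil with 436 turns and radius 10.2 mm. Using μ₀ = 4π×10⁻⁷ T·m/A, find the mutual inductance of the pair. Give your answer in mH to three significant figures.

M ≈ 0.319 mH

The outer solenoid produces a uniform field B₁ = μ₀n₁I₁ across the inner coil,
so the flux linkage is N₂Φ = N₂B₁A₂ = μ₀n₁N₂A₂·I₁, giving M = μ₀n₁N₂A₂.
A₂ = πr² = π(1.020×10^-2 m)² = 3.269×10^-4 m².
M = (4π×10⁻⁷)(1780)(436)(3.269×10^-4) = 3.188×10^-4 H.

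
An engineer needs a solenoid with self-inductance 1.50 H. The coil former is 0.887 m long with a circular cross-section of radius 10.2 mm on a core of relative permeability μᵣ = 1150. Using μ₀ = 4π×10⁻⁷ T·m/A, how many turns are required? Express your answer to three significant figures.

A = πr² = π(1.020×10^-2 m)² = 3.269×10^-4 m².
From L = μ₀μᵣN²A/ℓ, N = √(Lℓ / (μ₀μᵣA)).
N = √[(1.5)(0.887) / ((4π×10⁻⁷)(1150)×3.269×10^-4)] = √(2.817×10^6) ≈ 1678.3.

N ≈ 1680 turns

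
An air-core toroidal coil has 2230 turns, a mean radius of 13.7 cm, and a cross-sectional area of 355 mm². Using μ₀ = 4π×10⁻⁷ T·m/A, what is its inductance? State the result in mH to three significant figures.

L ≈ 2.58 mH

For a thin toroid, L = μ₀N²A/(2πR).
L = (4π×10⁻⁷)(2230)²(3.550×10^-4) / (2π×0.137 m) = 2.577×10^-3 H.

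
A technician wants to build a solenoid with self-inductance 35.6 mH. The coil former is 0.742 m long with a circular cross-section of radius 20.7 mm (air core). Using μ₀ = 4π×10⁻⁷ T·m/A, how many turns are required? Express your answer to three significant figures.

N ≈ 3950 turns

A = πr² = π(2.070×10^-2 m)² = 1.346×10^-3 m².
From L = μ₀N²A/ℓ, N = √(Lℓ / (μ₀A)).
N = √[(3.560×10^-2)(0.742) / ((4π×10⁻⁷)×1.346×10^-3)] = √(1.562×10^7) ≈ 3951.6.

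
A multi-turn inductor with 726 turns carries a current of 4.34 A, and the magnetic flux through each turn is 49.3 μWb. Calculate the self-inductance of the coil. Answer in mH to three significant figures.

L ≈ 8.25 mH

Self-inductance is defined by L = NΦ_B/I (flux linkage over current).
L = (726)(4.930×10^-5 Wb)/(4.34 A) = 8.247×10^-3 H.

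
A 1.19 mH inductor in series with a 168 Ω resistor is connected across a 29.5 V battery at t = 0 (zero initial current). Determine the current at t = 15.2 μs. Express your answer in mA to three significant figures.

τ = L/R = 1.190×10^-3/168 = 7.083×10^-6 s; final current I_∞ = ε/R = 29.5/168 = 0.1756 A.
I(t) = I_∞(1 − e^(−t/τ)) with t/τ = 2.146.
I = (0.1756)(1 − e^(−2.146)) = 0.1551 A.

I ≈ 155 mA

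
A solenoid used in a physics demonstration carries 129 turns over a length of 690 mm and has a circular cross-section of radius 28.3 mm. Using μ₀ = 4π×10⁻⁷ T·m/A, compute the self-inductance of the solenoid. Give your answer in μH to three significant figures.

A = πr² = π(2.830×10^-2 m)² = 2.516×10^-3 m².
For a long solenoid, L = μ₀N²A/ℓ.
L = (4π×10⁻⁷)(129)²(2.516×10^-3)/(0.69 m) = 7.625×10^-5 H.

L ≈ 76.3 μH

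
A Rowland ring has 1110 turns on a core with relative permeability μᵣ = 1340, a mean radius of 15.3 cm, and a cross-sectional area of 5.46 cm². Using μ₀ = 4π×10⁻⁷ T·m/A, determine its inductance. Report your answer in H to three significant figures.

For a thin toroid, L = μ₀μᵣN²A/(2πR).
L = (4π×10⁻⁷)(1340)(1110)²(5.460×10^-4) / (2π×0.153 m) = 1.178 H.

L ≈ 1.18 H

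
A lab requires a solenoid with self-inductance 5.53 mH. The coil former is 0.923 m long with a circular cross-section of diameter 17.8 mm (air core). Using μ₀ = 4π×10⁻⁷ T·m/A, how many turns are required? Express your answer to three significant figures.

A = π(d/2)² = π(8.900×10^-3 m)² = 2.488×10^-4 m².
From L = μ₀N²A/ℓ, N = √(Lℓ / (μ₀A)).
N = √[(5.530×10^-3)(0.923) / ((4π×10⁻⁷)×2.488×10^-4)] = √(1.632×10^7) ≈ 4040.1.

N ≈ 4040 turns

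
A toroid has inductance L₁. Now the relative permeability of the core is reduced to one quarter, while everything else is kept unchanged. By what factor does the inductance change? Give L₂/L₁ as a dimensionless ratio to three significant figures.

L₂/L₁ = 0.250

For a toroid, L ∝ μᵣN²A/R.
L₂/L₁ = (0.25) = 0.250.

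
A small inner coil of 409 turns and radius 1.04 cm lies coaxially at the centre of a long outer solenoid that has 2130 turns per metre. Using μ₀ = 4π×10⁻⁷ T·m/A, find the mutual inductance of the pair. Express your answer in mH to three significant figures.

The outer solenoid produces a uniform field B₁ = μ₀n₁I₁ across the inner coil,
so the flux linkage is N₂Φ = N₂B₁A₂ = μ₀n₁N₂A₂·I₁, giving M = μ₀n₁N₂A₂.
A₂ = πr² = π(1.040×10^-2 m)² = 3.398×10^-4 m².
M = (4π×10⁻⁷)(2130)(409)(3.398×10^-4) = 3.720×10^-4 H.

M ≈ 0.372 mH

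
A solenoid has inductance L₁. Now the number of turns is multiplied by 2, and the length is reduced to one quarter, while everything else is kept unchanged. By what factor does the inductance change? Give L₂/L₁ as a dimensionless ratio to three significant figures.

For a solenoid, L ∝ μᵣN²A/ℓ.
L₂/L₁ = (2)^2 × (0.25)^-1 = 16.0.

L₂/L₁ = 16.0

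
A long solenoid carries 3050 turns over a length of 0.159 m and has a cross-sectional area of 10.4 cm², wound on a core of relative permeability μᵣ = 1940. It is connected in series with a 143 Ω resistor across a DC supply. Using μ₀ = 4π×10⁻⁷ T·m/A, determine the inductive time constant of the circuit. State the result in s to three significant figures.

A = 10.4 cm² = 1.040×10^-3 m².
L = μ₀μᵣN²A/ℓ = (4π×10⁻⁷)(1940)(3050)²(1.040×10^-3)/(0.159) = 148.3 H.
τ = L/R = (148.3)/(143) = 1.037 s.

τ ≈ 1.04 s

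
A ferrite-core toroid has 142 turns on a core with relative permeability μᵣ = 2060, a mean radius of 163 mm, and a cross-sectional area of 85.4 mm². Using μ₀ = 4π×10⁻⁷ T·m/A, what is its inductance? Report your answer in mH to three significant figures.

For a thin toroid, L = μ₀μᵣN²A/(2πR).
L = (4π×10⁻⁷)(2060)(142)²(8.540×10^-5) / (2π×0.163 m) = 4.353×10^-3 H.

L ≈ 4.35 mH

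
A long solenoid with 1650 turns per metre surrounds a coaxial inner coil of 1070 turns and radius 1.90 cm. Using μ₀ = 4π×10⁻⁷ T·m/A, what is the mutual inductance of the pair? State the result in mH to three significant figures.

The outer solenoid produces a uniform field B₁ = μ₀n₁I₁ across the inner coil,
so the flux linkage is N₂Φ = N₂B₁A₂ = μ₀n₁N₂A₂·I₁, giving M = μ₀n₁N₂A₂.
A₂ = πr² = π(1.900×10^-2 m)² = 1.134×10^-3 m².
M = (4π×10⁻⁷)(1650)(1070)(1.134×10^-3) = 2.516×10^-3 H.

M ≈ 2.52 mH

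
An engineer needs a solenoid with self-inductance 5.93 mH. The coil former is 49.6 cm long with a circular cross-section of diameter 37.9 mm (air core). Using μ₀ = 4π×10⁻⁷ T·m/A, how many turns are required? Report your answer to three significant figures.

N ≈ 1440 turns

A = π(d/2)² = π(1.895×10^-2 m)² = 1.128×10^-3 m².
From L = μ₀N²A/ℓ, N = √(Lℓ / (μ₀A)).
N = √[(5.930×10^-3)(0.496) / ((4π×10⁻⁷)×1.128×10^-3)] = √(2.0747×10^6) ≈ 1440.4.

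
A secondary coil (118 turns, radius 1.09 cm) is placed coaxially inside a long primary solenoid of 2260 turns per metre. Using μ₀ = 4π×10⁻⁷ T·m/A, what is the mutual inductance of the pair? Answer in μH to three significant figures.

The outer solenoid produces a uniform field B₁ = μ₀n₁I₁ across the inner coil,
so the flux linkage is N₂Φ = N₂B₁A₂ = μ₀n₁N₂A₂·I₁, giving M = μ₀n₁N₂A₂.
A₂ = πr² = π(1.090×10^-2 m)² = 3.733×10^-4 m².
M = (4π×10⁻⁷)(2260)(118)(3.733×10^-4) = 1.251×10^-4 H.

M ≈ 125 μH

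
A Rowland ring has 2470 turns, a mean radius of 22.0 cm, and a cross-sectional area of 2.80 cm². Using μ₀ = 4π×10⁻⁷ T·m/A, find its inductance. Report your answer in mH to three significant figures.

L ≈ 1.55 mH

For a thin toroid, L = μ₀N²A/(2πR).
L = (4π×10⁻⁷)(2470)²(2.800×10^-4) / (2π×0.22 m) = 1.553×10^-3 H.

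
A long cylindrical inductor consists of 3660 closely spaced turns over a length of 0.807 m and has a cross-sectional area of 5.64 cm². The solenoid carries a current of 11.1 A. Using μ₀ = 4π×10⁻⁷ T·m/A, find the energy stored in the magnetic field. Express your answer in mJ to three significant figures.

A = 5.64 cm² = 5.640×10^-4 m².
L = μ₀N²A/ℓ = (4π×10⁻⁷)(3660)²(5.640×10^-4)/(0.807) = 1.176×10^-2 H.
U = ½LI² = ½(1.176×10^-2)(11.1)² = 0.7248 J.

U ≈ 725 mJ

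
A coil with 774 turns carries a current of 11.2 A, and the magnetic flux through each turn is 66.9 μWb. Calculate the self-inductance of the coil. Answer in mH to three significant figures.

L ≈ 4.62 mH

Self-inductance is defined by L = NΦ_B/I (flux linkage over current).
L = (774)(6.690×10^-5 Wb)/(11.2 A) = 4.623×10^-3 H.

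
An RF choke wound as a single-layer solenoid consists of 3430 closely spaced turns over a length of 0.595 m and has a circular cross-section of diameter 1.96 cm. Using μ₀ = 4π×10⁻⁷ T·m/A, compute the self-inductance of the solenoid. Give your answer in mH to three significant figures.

A = π(d/2)² = π(9.800×10^-3 m)² = 3.017×10^-4 m².
For a long solenoid, L = μ₀N²A/ℓ.
L = (4π×10⁻⁷)(3430)²(3.017×10^-4)/(0.595 m) = 7.497×10^-3 H.

L ≈ 7.50 mH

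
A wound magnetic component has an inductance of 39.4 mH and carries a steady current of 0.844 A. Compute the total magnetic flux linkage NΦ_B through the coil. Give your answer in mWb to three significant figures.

NΦ_B ≈ 33.3 mWb

From L = NΦ_B/I, the flux linkage is NΦ_B = LI.
NΦ_B = (3.940×10^-2 H)(0.844 A) = 3.325×10^-2 Wb.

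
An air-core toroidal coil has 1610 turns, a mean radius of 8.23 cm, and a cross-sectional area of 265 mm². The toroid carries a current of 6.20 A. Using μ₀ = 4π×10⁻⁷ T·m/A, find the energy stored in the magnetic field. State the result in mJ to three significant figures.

L = μ₀N²A/(2πR) = (4π×10⁻⁷)(1610)²(2.650×10^-4)/(2π×8.230×10^-2) = 1.669×10^-3 H.
U = ½LI² = ½(1.669×10^-3)(6.20)² = 3.208×10^-2 J.

U ≈ 32.1 mJ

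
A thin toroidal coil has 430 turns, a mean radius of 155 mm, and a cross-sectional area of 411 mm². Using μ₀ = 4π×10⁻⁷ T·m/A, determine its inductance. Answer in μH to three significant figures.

L ≈ 98.1 μH

For a thin toroid, L = μ₀N²A/(2πR).
L = (4π×10⁻⁷)(430)²(4.110×10^-4) / (2π×0.155 m) = 9.806×10^-5 H.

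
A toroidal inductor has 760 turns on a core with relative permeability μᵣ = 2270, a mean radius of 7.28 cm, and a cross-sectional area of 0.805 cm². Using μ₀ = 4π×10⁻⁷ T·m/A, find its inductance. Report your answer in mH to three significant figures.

For a thin toroid, L = μ₀μᵣN²A/(2πR).
L = (4π×10⁻⁷)(2270)(760)²(8.050×10^-5) / (2π×7.280×10^-2 m) = 0.29 H.

L ≈ 290 mH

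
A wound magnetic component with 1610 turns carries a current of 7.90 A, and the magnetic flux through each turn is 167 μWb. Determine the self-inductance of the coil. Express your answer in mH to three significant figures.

Self-inductance is defined by L = NΦ_B/I (flux linkage over current).
L = (1610)(1.670×10^-4 Wb)/(7.90 A) = 3.403×10^-2 H.

L ≈ 34.0 mH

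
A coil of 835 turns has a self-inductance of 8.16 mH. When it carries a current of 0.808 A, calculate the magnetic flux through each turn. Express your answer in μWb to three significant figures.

Φ_B ≈ 7.90 μWb

From L = NΦ_B/I, the flux per turn is Φ_B = LI/N.
Φ_B = (8.160×10^-3 H)(0.808 A)/835 = 7.896×10^-6 Wb.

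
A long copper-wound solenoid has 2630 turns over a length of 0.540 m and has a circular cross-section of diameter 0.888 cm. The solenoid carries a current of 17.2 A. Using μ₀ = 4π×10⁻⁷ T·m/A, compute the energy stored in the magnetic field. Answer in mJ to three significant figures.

U ≈ 147 mJ

A = π(d/2)² = π(4.440×10^-3 m)² = 6.193×10^-5 m².
L = μ₀N²A/ℓ = (4π×10⁻⁷)(2630)²(6.193×10^-5)/(0.54) = 9.969×10^-4 H.
U = ½LI² = ½(9.969×10^-4)(17.2)² = 0.14746 J.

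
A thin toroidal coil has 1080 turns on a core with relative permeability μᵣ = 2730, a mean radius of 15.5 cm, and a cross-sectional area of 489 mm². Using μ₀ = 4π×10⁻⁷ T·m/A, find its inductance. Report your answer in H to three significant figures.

L ≈ 2.01 H

For a thin toroid, L = μ₀μᵣN²A/(2πR).
L = (4π×10⁻⁷)(2730)(1080)²(4.890×10^-4) / (2π×0.155 m) = 2.009 H.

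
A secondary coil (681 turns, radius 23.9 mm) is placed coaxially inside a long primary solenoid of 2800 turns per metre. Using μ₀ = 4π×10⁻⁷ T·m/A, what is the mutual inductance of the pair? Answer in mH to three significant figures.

The outer solenoid produces a uniform field B₁ = μ₀n₁I₁ across the inner coil,
so the flux linkage is N₂Φ = N₂B₁A₂ = μ₀n₁N₂A₂·I₁, giving M = μ₀n₁N₂A₂.
A₂ = πr² = π(2.390×10^-2 m)² = 1.7945×10^-3 m².
M = (4π×10⁻⁷)(2800)(681)(1.7945×10^-3) = 4.300×10^-3 H.

M ≈ 4.30 mH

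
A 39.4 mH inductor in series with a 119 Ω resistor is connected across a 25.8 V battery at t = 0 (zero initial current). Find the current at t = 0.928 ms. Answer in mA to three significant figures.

τ = L/R = 3.940×10^-2/119 = 3.311×10^-4 s; final current I_∞ = ε/R = 25.8/119 = 0.2168 A.
I(t) = I_∞(1 − e^(−t/τ)) with t/τ = 2.803.
I = (0.2168)(1 − e^(−2.803)) = 0.2037 A.

I ≈ 204 mA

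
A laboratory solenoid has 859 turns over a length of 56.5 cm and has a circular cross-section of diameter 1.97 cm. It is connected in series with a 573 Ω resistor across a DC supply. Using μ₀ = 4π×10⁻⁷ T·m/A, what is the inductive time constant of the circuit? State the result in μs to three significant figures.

A = π(d/2)² = π(9.850×10^-3 m)² = 3.048×10^-4 m².
L = μ₀N²A/ℓ = (4π×10⁻⁷)(859)²(3.048×10^-4)/(0.565) = 5.002×10^-4 H.
τ = L/R = (5.002×10^-4)/(573) = 8.730×10^-7 s.

τ ≈ 0.873 μs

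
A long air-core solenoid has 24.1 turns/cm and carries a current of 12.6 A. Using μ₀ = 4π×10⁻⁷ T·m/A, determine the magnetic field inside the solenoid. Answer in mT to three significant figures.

Inside a long solenoid, B = μ₀nI.
B = (4π×10⁻⁷)(2.410×10^3 m⁻¹)(12.6 A) = 3.816×10^-2 T.

B ≈ 38.2 mT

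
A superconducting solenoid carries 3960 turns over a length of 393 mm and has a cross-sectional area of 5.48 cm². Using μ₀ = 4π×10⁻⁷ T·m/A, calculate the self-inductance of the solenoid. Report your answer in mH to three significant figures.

L ≈ 27.5 mH

A = 5.48 cm² = 5.480×10^-4 m².
For a long solenoid, L = μ₀N²A/ℓ.
L = (4π×10⁻⁷)(3960)²(5.480×10^-4)/(0.393 m) = 2.748×10^-2 H.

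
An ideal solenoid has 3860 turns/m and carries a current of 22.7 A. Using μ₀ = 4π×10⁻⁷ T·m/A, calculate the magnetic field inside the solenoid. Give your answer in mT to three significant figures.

B ≈ 110 mT

Inside a long solenoid, B = μ₀nI.
B = (4π×10⁻⁷)(3.860×10^3 m⁻¹)(22.7 A) = 0.1101 T.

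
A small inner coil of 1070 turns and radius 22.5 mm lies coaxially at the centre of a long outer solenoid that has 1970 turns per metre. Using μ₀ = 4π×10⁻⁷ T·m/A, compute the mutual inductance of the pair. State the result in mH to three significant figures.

The outer solenoid produces a uniform field B₁ = μ₀n₁I₁ across the inner coil,
so the flux linkage is N₂Φ = N₂B₁A₂ = μ₀n₁N₂A₂·I₁, giving M = μ₀n₁N₂A₂.
A₂ = πr² = π(2.250×10^-2 m)² = 1.590×10^-3 m².
M = (4π×10⁻⁷)(1970)(1070)(1.590×10^-3) = 4.213×10^-3 H.

M ≈ 4.21 mH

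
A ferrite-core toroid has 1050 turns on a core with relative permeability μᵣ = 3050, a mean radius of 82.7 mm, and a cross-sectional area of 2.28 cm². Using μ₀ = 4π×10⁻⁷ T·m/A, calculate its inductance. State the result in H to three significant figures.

For a thin toroid, L = μ₀μᵣN²A/(2πR).
L = (4π×10⁻⁷)(3050)(1050)²(2.280×10^-4) / (2π×8.270×10^-2 m) = 1.854 H.

L ≈ 1.85 H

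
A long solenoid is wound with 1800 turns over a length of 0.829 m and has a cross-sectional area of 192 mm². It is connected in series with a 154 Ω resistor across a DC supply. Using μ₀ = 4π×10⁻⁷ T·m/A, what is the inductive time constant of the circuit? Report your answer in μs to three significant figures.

A = 192 mm² = 1.920×10^-4 m².
L = μ₀N²A/ℓ = (4π×10⁻⁷)(1800)²(1.920×10^-4)/(0.829) = 9.430×10^-4 H.
τ = L/R = (9.430×10^-4)/(154) = 6.123×10^-6 s.

τ ≈ 6.12 μs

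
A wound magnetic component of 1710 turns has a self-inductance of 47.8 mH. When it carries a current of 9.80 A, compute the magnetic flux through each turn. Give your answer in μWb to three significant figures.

Φ_B ≈ 274 μWb

From L = NΦ_B/I, the flux per turn is Φ_B = LI/N.
Φ_B = (4.780×10^-2 H)(9.80 A)/1710 = 2.739×10^-4 Wb.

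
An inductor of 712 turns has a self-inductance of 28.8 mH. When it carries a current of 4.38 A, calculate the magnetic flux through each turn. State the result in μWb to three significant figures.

Φ_B ≈ 177 μWb

From L = NΦ_B/I, the flux per turn is Φ_B = LI/N.
Φ_B = (2.880×10^-2 H)(4.38 A)/712 = 1.772×10^-4 Wb.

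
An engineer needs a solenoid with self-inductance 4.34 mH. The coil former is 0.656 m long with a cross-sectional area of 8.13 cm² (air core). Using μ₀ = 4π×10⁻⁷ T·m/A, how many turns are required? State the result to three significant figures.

N ≈ 1670 turns

A = 8.13 cm² = 8.130×10^-4 m².
From L = μ₀N²A/ℓ, N = √(Lℓ / (μ₀A)).
N = √[(4.340×10^-3)(0.656) / ((4π×10⁻⁷)×8.130×10^-4)] = √(2.787×10^6) ≈ 1669.3.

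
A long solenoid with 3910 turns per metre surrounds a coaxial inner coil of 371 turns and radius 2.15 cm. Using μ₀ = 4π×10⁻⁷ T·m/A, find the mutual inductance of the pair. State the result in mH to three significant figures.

The outer solenoid produces a uniform field B₁ = μ₀n₁I₁ across the inner coil,
so the flux linkage is N₂Φ = N₂B₁A₂ = μ₀n₁N₂A₂·I₁, giving M = μ₀n₁N₂A₂.
A₂ = πr² = π(2.150×10^-2 m)² = 1.452×10^-3 m².
M = (4π×10⁻⁷)(3910)(371)(1.452×10^-3) = 2.647×10^-3 H.

M ≈ 2.65 mH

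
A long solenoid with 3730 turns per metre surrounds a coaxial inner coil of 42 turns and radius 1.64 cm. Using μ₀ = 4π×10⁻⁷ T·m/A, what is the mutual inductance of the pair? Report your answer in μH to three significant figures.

The outer solenoid produces a uniform field B₁ = μ₀n₁I₁ across the inner coil,
so the flux linkage is N₂Φ = N₂B₁A₂ = μ₀n₁N₂A₂·I₁, giving M = μ₀n₁N₂A₂.
A₂ = πr² = π(1.640×10^-2 m)² = 8.450×10^-4 m².
M = (4π×10⁻⁷)(3730)(42)(8.450×10^-4) = 1.663×10^-4 H.

M ≈ 166 μH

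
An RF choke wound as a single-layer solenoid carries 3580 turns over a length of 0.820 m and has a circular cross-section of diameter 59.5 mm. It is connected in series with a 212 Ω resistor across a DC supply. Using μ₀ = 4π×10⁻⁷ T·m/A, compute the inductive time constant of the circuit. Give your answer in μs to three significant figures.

τ ≈ 258 μs

A = π(d/2)² = π(2.975×10^-2 m)² = 2.781×10^-3 m².
L = μ₀N²A/ℓ = (4π×10⁻⁷)(3580)²(2.781×10^-3)/(0.82) = 5.461×10^-2 H.
τ = L/R = (5.461×10^-2)/(212) = 2.576×10^-4 s.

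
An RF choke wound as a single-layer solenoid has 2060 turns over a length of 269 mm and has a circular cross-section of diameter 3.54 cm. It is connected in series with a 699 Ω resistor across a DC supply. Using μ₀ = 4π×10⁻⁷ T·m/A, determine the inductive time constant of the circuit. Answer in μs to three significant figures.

A = π(d/2)² = π(1.770×10^-2 m)² = 9.842×10^-4 m².
L = μ₀N²A/ℓ = (4π×10⁻⁷)(2060)²(9.842×10^-4)/(0.269) = 1.951×10^-2 H.
τ = L/R = (1.951×10^-2)/(699) = 2.791×10^-5 s.

τ ≈ 27.9 μs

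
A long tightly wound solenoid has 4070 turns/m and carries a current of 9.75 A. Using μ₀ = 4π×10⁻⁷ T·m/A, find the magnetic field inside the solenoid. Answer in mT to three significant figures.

Inside a long solenoid, B = μ₀nI.
B = (4π×10⁻⁷)(4.070×10^3 m⁻¹)(9.75 A) = 4.987×10^-2 T.

B ≈ 49.9 mT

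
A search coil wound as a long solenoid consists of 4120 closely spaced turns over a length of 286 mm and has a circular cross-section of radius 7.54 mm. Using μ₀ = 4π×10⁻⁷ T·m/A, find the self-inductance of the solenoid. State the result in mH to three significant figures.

L ≈ 13.3 mH

A = πr² = π(7.540×10^-3 m)² = 1.786×10^-4 m².
For a long solenoid, L = μ₀N²A/ℓ.
L = (4π×10⁻⁷)(4120)²(1.786×10^-4)/(0.286 m) = 1.332×10^-2 H.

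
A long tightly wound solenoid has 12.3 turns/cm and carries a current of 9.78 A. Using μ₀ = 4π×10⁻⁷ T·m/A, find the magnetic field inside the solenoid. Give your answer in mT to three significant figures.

B ≈ 15.1 mT

Inside a long solenoid, B = μ₀nI.
B = (4π×10⁻⁷)(1.230×10^3 m⁻¹)(9.78 A) = 1.512×10^-2 T.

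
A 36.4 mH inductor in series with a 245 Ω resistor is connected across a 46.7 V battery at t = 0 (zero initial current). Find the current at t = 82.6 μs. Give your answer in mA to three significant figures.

I ≈ 81.3 mA

τ = L/R = 3.640×10^-2/245 = 1.486×10^-4 s; final current I_∞ = ε/R = 46.7/245 = 0.1906 A.
I(t) = I_∞(1 − e^(−t/τ)) with t/τ = 0.556.
I = (0.1906)(1 − e^(−0.556)) = 8.129×10^-2 A.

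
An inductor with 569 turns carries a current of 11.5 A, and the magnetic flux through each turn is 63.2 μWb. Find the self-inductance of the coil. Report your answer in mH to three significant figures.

L ≈ 3.13 mH

Self-inductance is defined by L = NΦ_B/I (flux linkage over current).
L = (569)(6.320×10^-5 Wb)/(11.5 A) = 3.127×10^-3 H.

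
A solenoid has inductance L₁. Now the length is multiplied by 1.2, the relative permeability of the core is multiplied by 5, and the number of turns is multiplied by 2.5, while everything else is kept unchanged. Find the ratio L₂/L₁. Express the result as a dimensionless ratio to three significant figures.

L₂/L₁ = 26.0

For a solenoid, L ∝ μᵣN²A/ℓ.
L₂/L₁ = (1.2)^-1 × (5) × (2.5)^2 = 26.0.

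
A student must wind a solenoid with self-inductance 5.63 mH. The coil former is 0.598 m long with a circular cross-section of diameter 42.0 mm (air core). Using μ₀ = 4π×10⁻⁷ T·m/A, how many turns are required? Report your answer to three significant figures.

N ≈ 1390 turns

A = π(d/2)² = π(2.100×10^-2 m)² = 1.385×10^-3 m².
From L = μ₀N²A/ℓ, N = √(Lℓ / (μ₀A)).
N = √[(5.630×10^-3)(0.598) / ((4π×10⁻⁷)×1.385×10^-3)] = √(1.934×10^6) ≈ 1390.6.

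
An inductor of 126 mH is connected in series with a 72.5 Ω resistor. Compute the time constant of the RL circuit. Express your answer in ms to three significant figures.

τ ≈ 1.74 ms

τ = L/R = (0.126 H)/(72.5 Ω) = 1.738×10^-3 s.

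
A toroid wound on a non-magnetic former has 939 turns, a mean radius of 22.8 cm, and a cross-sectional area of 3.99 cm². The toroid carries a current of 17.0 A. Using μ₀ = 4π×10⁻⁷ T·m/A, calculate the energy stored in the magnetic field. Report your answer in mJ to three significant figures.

L = μ₀N²A/(2πR) = (4π×10⁻⁷)(939)²(3.990×10^-4)/(2π×0.228) = 3.086×10^-4 H.
U = ½LI² = ½(3.086×10^-4)(17.0)² = 4.459×10^-2 J.

U ≈ 44.6 mJ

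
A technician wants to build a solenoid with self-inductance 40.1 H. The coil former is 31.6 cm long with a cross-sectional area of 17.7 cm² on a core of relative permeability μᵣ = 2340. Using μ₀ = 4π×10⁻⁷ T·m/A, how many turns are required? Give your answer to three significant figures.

N ≈ 1560 turns

A = 17.7 cm² = 1.770×10^-3 m².
From L = μ₀μᵣN²A/ℓ, N = √(Lℓ / (μ₀μᵣA)).
N = √[(40.1)(0.316) / ((4π×10⁻⁷)(2340)×1.770×10^-3)] = √(2.4346×10^6) ≈ 1560.3.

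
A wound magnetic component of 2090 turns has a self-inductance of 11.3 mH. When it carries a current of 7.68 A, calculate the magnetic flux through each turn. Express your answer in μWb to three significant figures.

Φ_B ≈ 41.5 μWb

From L = NΦ_B/I, the flux per turn is Φ_B = LI/N.
Φ_B = (1.130×10^-2 H)(7.68 A)/2090 = 4.152×10^-5 Wb.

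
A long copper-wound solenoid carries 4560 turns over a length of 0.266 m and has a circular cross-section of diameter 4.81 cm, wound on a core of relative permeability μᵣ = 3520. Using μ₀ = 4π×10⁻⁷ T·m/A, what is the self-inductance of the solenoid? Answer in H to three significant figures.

A = π(d/2)² = π(2.405×10^-2 m)² = 1.817×10^-3 m².
For a long solenoid, L = μ₀μᵣN²A/ℓ.
L = (4π×10⁻⁷)(3520)(4560)²(1.817×10^-3)/(0.266 m) = 628.3 H.

L ≈ 628 H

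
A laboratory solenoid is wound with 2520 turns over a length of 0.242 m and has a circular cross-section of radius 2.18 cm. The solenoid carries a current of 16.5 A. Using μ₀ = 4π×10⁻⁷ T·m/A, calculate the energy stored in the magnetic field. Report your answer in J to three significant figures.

U ≈ 6.70 J

A = πr² = π(2.180×10^-2 m)² = 1.493×10^-3 m².
L = μ₀N²A/ℓ = (4π×10⁻⁷)(2520)²(1.493×10^-3)/(0.242) = 4.923×10^-2 H.
U = ½LI² = ½(4.923×10^-2)(16.5)² = 6.702 J.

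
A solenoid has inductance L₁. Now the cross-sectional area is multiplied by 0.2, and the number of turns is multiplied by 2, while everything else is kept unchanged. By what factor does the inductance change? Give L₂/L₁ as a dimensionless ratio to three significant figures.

For a solenoid, L ∝ μᵣN²A/ℓ.
L₂/L₁ = (0.2) × (2)^2 = 0.800.

L₂/L₁ = 0.800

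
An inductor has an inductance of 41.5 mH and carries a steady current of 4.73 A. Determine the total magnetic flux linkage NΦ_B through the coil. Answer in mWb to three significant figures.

NΦ_B ≈ 196 mWb

From L = NΦ_B/I, the flux linkage is NΦ_B = LI.
NΦ_B = (4.150×10^-2 H)(4.73 A) = 0.1963 Wb.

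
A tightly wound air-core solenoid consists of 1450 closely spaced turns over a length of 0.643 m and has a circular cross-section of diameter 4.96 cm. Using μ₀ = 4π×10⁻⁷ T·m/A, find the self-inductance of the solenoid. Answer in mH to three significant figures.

L ≈ 7.94 mH

A = π(d/2)² = π(2.480×10^-2 m)² = 1.932×10^-3 m².
For a long solenoid, L = μ₀N²A/ℓ.
L = (4π×10⁻⁷)(1450)²(1.932×10^-3)/(0.643 m) = 7.939×10^-3 H.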